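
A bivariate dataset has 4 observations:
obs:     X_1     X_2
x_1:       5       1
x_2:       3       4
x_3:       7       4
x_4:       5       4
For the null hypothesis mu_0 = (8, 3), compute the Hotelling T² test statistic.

Step 1 — sample mean vector:
  mean(X_1) = (5 + 3 + 7 + 5) / 4 = 20/4 = 5
  mean(X_2) = (1 + 4 + 4 + 4) / 4 = 13/4 = 3.25
  x̄ = (5, 3.25),  deviation x̄ - mu_0 = (5, 3.25) - (8, 3) = (-3, 0.25).

Step 2 — sample covariance matrix, S[i,j] = (1/(n-1)) · Σ_k (x_{k,i} - mean_i) · (x_{k,j} - mean_j), divisor n-1 = 3:
  S[X_1,X_1] = ((0)·(0) + (-2)·(-2) + (2)·(2) + (0)·(0)) / 3 = 8/3 = 2.6667
  S[X_1,X_2] = ((0)·(-2.25) + (-2)·(0.75) + (2)·(0.75) + (0)·(0.75)) / 3 = 0/3 = 0
  S[X_2,X_2] = ((-2.25)·(-2.25) + (0.75)·(0.75) + (0.75)·(0.75) + (0.75)·(0.75)) / 3 = 6.75/3 = 2.25
  S = [[2.6667, 0],
 [0, 2.25]].

Step 3 — invert S. det(S) = 2.6667·2.25 - (0)² = 6.
  S^{-1} = (1/det) · [[d, -b], [-b, a]] = [[0.375, 0],
 [0, 0.4444]].

Step 4 — quadratic form (x̄ - mu_0)^T · S^{-1} · (x̄ - mu_0):
  S^{-1} · (x̄ - mu_0) = (-1.125, 0.1111),
  (x̄ - mu_0)^T · [...] = (-3)·(-1.125) + (0.25)·(0.1111) = 3.4028.

Step 5 — scale by n: T² = 4 · 3.4028 = 13.6111.

T² ≈ 13.6111


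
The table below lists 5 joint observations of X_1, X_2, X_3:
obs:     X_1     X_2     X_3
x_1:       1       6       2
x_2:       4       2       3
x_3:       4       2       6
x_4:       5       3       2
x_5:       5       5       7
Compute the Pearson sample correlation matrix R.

Step 1 — column means:
  mean(X_1) = (1 + 4 + 4 + 5 + 5) / 5 = 19/5 = 3.8
  mean(X_2) = (6 + 2 + 2 + 3 + 5) / 5 = 18/5 = 3.6
  mean(X_3) = (2 + 3 + 6 + 2 + 7) / 5 = 20/5 = 4

Step 2 — sample variances and covariances s[i,j] = (1/(n-1)) · Σ_k (x_{k,i} - mean_i) · (x_{k,j} - mean_j), with n-1 = 4:
  s[X_1,X_1] = ((-2.8)·(-2.8) + (0.2)·(0.2) + (0.2)·(0.2) + (1.2)·(1.2) + (1.2)·(1.2)) / 4 = 10.8/4 = 2.7
  s[X_1,X_2] = ((-2.8)·(2.4) + (0.2)·(-1.6) + (0.2)·(-1.6) + (1.2)·(-0.6) + (1.2)·(1.4)) / 4 = -6.4/4 = -1.6
  s[X_1,X_3] = ((-2.8)·(-2) + (0.2)·(-1) + (0.2)·(2) + (1.2)·(-2) + (1.2)·(3)) / 4 = 7/4 = 1.75
  s[X_2,X_2] = ((2.4)·(2.4) + (-1.6)·(-1.6) + (-1.6)·(-1.6) + (-0.6)·(-0.6) + (1.4)·(1.4)) / 4 = 13.2/4 = 3.3
  s[X_2,X_3] = ((2.4)·(-2) + (-1.6)·(-1) + (-1.6)·(2) + (-0.6)·(-2) + (1.4)·(3)) / 4 = -1/4 = -0.25
  s[X_3,X_3] = ((-2)·(-2) + (-1)·(-1) + (2)·(2) + (-2)·(-2) + (3)·(3)) / 4 = 22/4 = 5.5
  Sample standard deviations s_i = √(s[i,i]):
  s(X_1) = √(2.7) = 1.6432
  s(X_2) = √(3.3) = 1.8166
  s(X_3) = √(5.5) = 2.3452

Step 3 — r_{ij} = s_{ij} / (s_i · s_j):
  r[X_1,X_1] = 1 (diagonal).
  r[X_1,X_2] = -1.6 / (1.6432 · 1.8166) = -1.6 / 2.985 = -0.536
  r[X_1,X_3] = 1.75 / (1.6432 · 2.3452) = 1.75 / 3.8536 = 0.4541
  r[X_2,X_2] = 1 (diagonal).
  r[X_2,X_3] = -0.25 / (1.8166 · 2.3452) = -0.25 / 4.2603 = -0.0587
  r[X_3,X_3] = 1 (diagonal).

R is symmetric with unit diagonal. Assembling:

R = [[1, -0.536, 0.4541],
 [-0.536, 1, -0.0587],
 [0.4541, -0.0587, 1]]


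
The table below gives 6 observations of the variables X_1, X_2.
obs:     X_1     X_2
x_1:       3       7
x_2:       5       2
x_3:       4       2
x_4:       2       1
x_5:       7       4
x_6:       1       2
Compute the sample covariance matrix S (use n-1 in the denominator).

Step 1 — column means:
  mean(X_1) = (3 + 5 + 4 + 2 + 7 + 1) / 6 = 22/6 = 3.6667
  mean(X_2) = (7 + 2 + 2 + 1 + 4 + 2) / 6 = 18/6 = 3

Step 2 — sample covariance S[i,j] = (1/(n-1)) · Σ_k (x_{k,i} - mean_i) · (x_{k,j} - mean_j), with n-1 = 5.
  S[X_1,X_1] = ((-0.6667)·(-0.6667) + (1.3333)·(1.3333) + (0.3333)·(0.3333) + (-1.6667)·(-1.6667) + (3.3333)·(3.3333) + (-2.6667)·(-2.6667)) / 5 = 23.3333/5 = 4.6667
  S[X_1,X_2] = ((-0.6667)·(4) + (1.3333)·(-1) + (0.3333)·(-1) + (-1.6667)·(-2) + (3.3333)·(1) + (-2.6667)·(-1)) / 5 = 5/5 = 1
  S[X_2,X_2] = ((4)·(4) + (-1)·(-1) + (-1)·(-1) + (-2)·(-2) + (1)·(1) + (-1)·(-1)) / 5 = 24/5 = 4.8

S is symmetric (S[j,i] = S[i,j]). Assembling:

S = [[4.6667, 1],
 [1, 4.8]]


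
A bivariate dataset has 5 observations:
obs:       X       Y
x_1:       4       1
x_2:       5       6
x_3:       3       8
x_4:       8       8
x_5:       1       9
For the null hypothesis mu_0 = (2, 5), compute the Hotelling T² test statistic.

Step 1 — sample mean vector:
  mean(X) = (4 + 5 + 3 + 8 + 1) / 5 = 21/5 = 4.2
  mean(Y) = (1 + 6 + 8 + 8 + 9) / 5 = 32/5 = 6.4
  x̄ = (4.2, 6.4),  deviation x̄ - mu_0 = (4.2, 6.4) - (2, 5) = (2.2, 1.4).

Step 2 — sample covariance matrix, S[i,j] = (1/(n-1)) · Σ_k (x_{k,i} - mean_i) · (x_{k,j} - mean_j), divisor n-1 = 4:
  S[X,X] = ((-0.2)·(-0.2) + (0.8)·(0.8) + (-1.2)·(-1.2) + (3.8)·(3.8) + (-3.2)·(-3.2)) / 4 = 26.8/4 = 6.7
  S[X,Y] = ((-0.2)·(-5.4) + (0.8)·(-0.4) + (-1.2)·(1.6) + (3.8)·(1.6) + (-3.2)·(2.6)) / 4 = -3.4/4 = -0.85
  S[Y,Y] = ((-5.4)·(-5.4) + (-0.4)·(-0.4) + (1.6)·(1.6) + (1.6)·(1.6) + (2.6)·(2.6)) / 4 = 41.2/4 = 10.3
  S = [[6.7, -0.85],
 [-0.85, 10.3]].

Step 3 — invert S. det(S) = 6.7·10.3 - (-0.85)² = 68.2875.
  S^{-1} = (1/det) · [[d, -b], [-b, a]] = [[0.1508, 0.0124],
 [0.0124, 0.0981]].

Step 4 — quadratic form (x̄ - mu_0)^T · S^{-1} · (x̄ - mu_0):
  S^{-1} · (x̄ - mu_0) = (0.3493, 0.1647),
  (x̄ - mu_0)^T · [...] = (2.2)·(0.3493) + (1.4)·(0.1647) = 0.999.

Step 5 — scale by n: T² = 5 · 0.999 = 4.9951.

T² ≈ 4.9951


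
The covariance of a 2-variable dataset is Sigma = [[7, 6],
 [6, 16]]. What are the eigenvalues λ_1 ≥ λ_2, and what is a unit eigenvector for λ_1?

Step 1 — characteristic polynomial of 2×2 Sigma:
  det(Sigma - λI) = λ² - trace · λ + det = 0.
  trace = 7 + 16 = 23, det = 7·16 - (6)² = 76.
Step 2 — discriminant:
  Δ = trace² - 4·det = 529 - 304 = 225.
Step 3 — eigenvalues:
  λ = (trace ± √Δ)/2 = (23 ± 15)/2,
  λ_1 = 19,  λ_2 = 4.

Step 4 — unit eigenvector for λ_1: solve (Sigma - λ_1 I)v = 0. First row:
  (7 - 19)·v_x + (6)·v_y = 0, i.e. (-12)·v_x + (6)·v_y = 0,
  so v ∝ (b, λ_1 - a) = (6, 12) = u.
  ||u|| = √((6)² + (12)²) = √(180) ≈ 13.4164,
  v_1 = u/||u|| ≈ (0.4472, 0.8944) (||v_1|| = 1).

λ_1 = 19,  λ_2 = 4;  v_1 ≈ (0.4472, 0.8944)


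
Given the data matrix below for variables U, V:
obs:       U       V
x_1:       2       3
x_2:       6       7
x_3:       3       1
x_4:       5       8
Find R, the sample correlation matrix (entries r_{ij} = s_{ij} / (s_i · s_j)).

Step 1 — column means:
  mean(U) = (2 + 6 + 3 + 5) / 4 = 16/4 = 4
  mean(V) = (3 + 7 + 1 + 8) / 4 = 19/4 = 4.75

Step 2 — sample variances and covariances s[i,j] = (1/(n-1)) · Σ_k (x_{k,i} - mean_i) · (x_{k,j} - mean_j), with n-1 = 3:
  s[U,U] = ((-2)·(-2) + (2)·(2) + (-1)·(-1) + (1)·(1)) / 3 = 10/3 = 3.3333
  s[U,V] = ((-2)·(-1.75) + (2)·(2.25) + (-1)·(-3.75) + (1)·(3.25)) / 3 = 15/3 = 5
  s[V,V] = ((-1.75)·(-1.75) + (2.25)·(2.25) + (-3.75)·(-3.75) + (3.25)·(3.25)) / 3 = 32.75/3 = 10.9167
  Sample standard deviations s_i = √(s[i,i]):
  s(U) = √(3.3333) = 1.8257
  s(V) = √(10.9167) = 3.304

Step 3 — r_{ij} = s_{ij} / (s_i · s_j):
  r[U,U] = 1 (diagonal).
  r[U,V] = 5 / (1.8257 · 3.304) = 5 / 6.0323 = 0.8289
  r[V,V] = 1 (diagonal).

R is symmetric with unit diagonal. Assembling:

R = [[1, 0.8289],
 [0.8289, 1]]


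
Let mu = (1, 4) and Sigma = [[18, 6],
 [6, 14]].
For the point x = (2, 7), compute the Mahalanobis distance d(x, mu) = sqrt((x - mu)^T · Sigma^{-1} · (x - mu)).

Step 1 — centre the observation: (x - mu) = (1, 3).

Step 2 — invert Sigma. det(Sigma) = 18·14 - (6)² = 216.
  Sigma^{-1} = (1/det) · [[d, -b], [-b, a]] = [[0.0648, -0.0278],
 [-0.0278, 0.0833]].

Step 3 — form the quadratic (x - mu)^T · Sigma^{-1} · (x - mu):
  Sigma^{-1} · (x - mu) = (-0.0185, 0.2222).
  (x - mu)^T · [Sigma^{-1} · (x - mu)] = (1)·(-0.0185) + (3)·(0.2222) = 0.6481.

Step 4 — take square root: d = √(0.6481) ≈ 0.8051.

d(x, mu) = √(0.6481) ≈ 0.8051


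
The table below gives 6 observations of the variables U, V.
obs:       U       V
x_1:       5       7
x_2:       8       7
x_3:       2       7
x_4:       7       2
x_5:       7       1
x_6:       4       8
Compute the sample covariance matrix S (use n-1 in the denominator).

Step 1 — column means:
  mean(U) = (5 + 8 + 2 + 7 + 7 + 4) / 6 = 33/6 = 5.5
  mean(V) = (7 + 7 + 7 + 2 + 1 + 8) / 6 = 32/6 = 5.3333

Step 2 — sample covariance S[i,j] = (1/(n-1)) · Σ_k (x_{k,i} - mean_i) · (x_{k,j} - mean_j), with n-1 = 5.
  S[U,U] = ((-0.5)·(-0.5) + (2.5)·(2.5) + (-3.5)·(-3.5) + (1.5)·(1.5) + (1.5)·(1.5) + (-1.5)·(-1.5)) / 5 = 25.5/5 = 5.1
  S[U,V] = ((-0.5)·(1.6667) + (2.5)·(1.6667) + (-3.5)·(1.6667) + (1.5)·(-3.3333) + (1.5)·(-4.3333) + (-1.5)·(2.6667)) / 5 = -18/5 = -3.6
  S[V,V] = ((1.6667)·(1.6667) + (1.6667)·(1.6667) + (1.6667)·(1.6667) + (-3.3333)·(-3.3333) + (-4.3333)·(-4.3333) + (2.6667)·(2.6667)) / 5 = 45.3333/5 = 9.0667

S is symmetric (S[j,i] = S[i,j]). Assembling:

S = [[5.1, -3.6],
 [-3.6, 9.0667]]


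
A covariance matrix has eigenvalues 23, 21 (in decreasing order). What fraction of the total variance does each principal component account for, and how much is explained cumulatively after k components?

Step 1 — total variance = trace(Sigma) = Σ λ_i = 23 + 21 = 44.

Step 2 — fraction explained by component i = λ_i / Σ λ:
  PC1: 23/44 = 0.5227
  PC2: 21/44 = 0.4773

Step 3 — cumulative fraction after k components = (λ_1 + ... + λ_k) / Σ λ:
  k = 1: 23/44 = 0.5227
  k = 2: (23 + 21)/44 = 44/44 = 1

Summary (fraction, with percent):

explained: PC1 0.5227 (52.27%), PC2 0.4773 (47.73%);  cumulative: 0.5227, 1


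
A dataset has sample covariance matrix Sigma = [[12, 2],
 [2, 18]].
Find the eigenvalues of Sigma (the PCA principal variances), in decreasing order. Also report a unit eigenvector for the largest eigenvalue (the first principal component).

Step 1 — characteristic polynomial of 2×2 Sigma:
  det(Sigma - λI) = λ² - trace · λ + det = 0.
  trace = 12 + 18 = 30, det = 12·18 - (2)² = 212.
Step 2 — discriminant:
  Δ = trace² - 4·det = 900 - 848 = 52.
Step 3 — eigenvalues:
  λ = (trace ± √Δ)/2 = (30 ± 7.2111)/2,
  λ_1 = 18.6056,  λ_2 = 11.3944.

Step 4 — unit eigenvector for λ_1: solve (Sigma - λ_1 I)v = 0. First row:
  (12 - 18.6056)·v_x + (2)·v_y = 0, i.e. (-6.6056)·v_x + (2)·v_y = 0,
  so v ∝ (b, λ_1 - a) = (2, 6.6056) = u.
  ||u|| = √((2)² + (6.6056)²) = √(47.6333) ≈ 6.9017,
  v_1 = u/||u|| ≈ (0.2898, 0.9571) (||v_1|| = 1).

λ_1 = 18.6056,  λ_2 = 11.3944;  v_1 ≈ (0.2898, 0.9571)


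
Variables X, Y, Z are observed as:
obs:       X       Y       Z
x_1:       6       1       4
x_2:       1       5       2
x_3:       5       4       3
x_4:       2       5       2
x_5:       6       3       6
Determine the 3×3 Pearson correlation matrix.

Step 1 — column means:
  mean(X) = (6 + 1 + 5 + 2 + 6) / 5 = 20/5 = 4
  mean(Y) = (1 + 5 + 4 + 5 + 3) / 5 = 18/5 = 3.6
  mean(Z) = (4 + 2 + 3 + 2 + 6) / 5 = 17/5 = 3.4

Step 2 — sample variances and covariances s[i,j] = (1/(n-1)) · Σ_k (x_{k,i} - mean_i) · (x_{k,j} - mean_j), with n-1 = 4:
  s[X,X] = ((2)·(2) + (-3)·(-3) + (1)·(1) + (-2)·(-2) + (2)·(2)) / 4 = 22/4 = 5.5
  s[X,Y] = ((2)·(-2.6) + (-3)·(1.4) + (1)·(0.4) + (-2)·(1.4) + (2)·(-0.6)) / 4 = -13/4 = -3.25
  s[X,Z] = ((2)·(0.6) + (-3)·(-1.4) + (1)·(-0.4) + (-2)·(-1.4) + (2)·(2.6)) / 4 = 13/4 = 3.25
  s[Y,Y] = ((-2.6)·(-2.6) + (1.4)·(1.4) + (0.4)·(0.4) + (1.4)·(1.4) + (-0.6)·(-0.6)) / 4 = 11.2/4 = 2.8
  s[Y,Z] = ((-2.6)·(0.6) + (1.4)·(-1.4) + (0.4)·(-0.4) + (1.4)·(-1.4) + (-0.6)·(2.6)) / 4 = -7.2/4 = -1.8
  s[Z,Z] = ((0.6)·(0.6) + (-1.4)·(-1.4) + (-0.4)·(-0.4) + (-1.4)·(-1.4) + (2.6)·(2.6)) / 4 = 11.2/4 = 2.8
  Sample standard deviations s_i = √(s[i,i]):
  s(X) = √(5.5) = 2.3452
  s(Y) = √(2.8) = 1.6733
  s(Z) = √(2.8) = 1.6733

Step 3 — r_{ij} = s_{ij} / (s_i · s_j):
  r[X,X] = 1 (diagonal).
  r[X,Y] = -3.25 / (2.3452 · 1.6733) = -3.25 / 3.9243 = -0.8282
  r[X,Z] = 3.25 / (2.3452 · 1.6733) = 3.25 / 3.9243 = 0.8282
  r[Y,Y] = 1 (diagonal).
  r[Y,Z] = -1.8 / (1.6733 · 1.6733) = -1.8 / 2.8 = -0.6429
  r[Z,Z] = 1 (diagonal).

R is symmetric with unit diagonal. Assembling:

R = [[1, -0.8282, 0.8282],
 [-0.8282, 1, -0.6429],
 [0.8282, -0.6429, 1]]


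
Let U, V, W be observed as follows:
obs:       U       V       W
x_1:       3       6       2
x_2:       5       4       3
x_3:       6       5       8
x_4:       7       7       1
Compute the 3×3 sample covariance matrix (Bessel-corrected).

Step 1 — column means:
  mean(U) = (3 + 5 + 6 + 7) / 4 = 21/4 = 5.25
  mean(V) = (6 + 4 + 5 + 7) / 4 = 22/4 = 5.5
  mean(W) = (2 + 3 + 8 + 1) / 4 = 14/4 = 3.5

Step 2 — sample covariance S[i,j] = (1/(n-1)) · Σ_k (x_{k,i} - mean_i) · (x_{k,j} - mean_j), with n-1 = 3.
  S[U,U] = ((-2.25)·(-2.25) + (-0.25)·(-0.25) + (0.75)·(0.75) + (1.75)·(1.75)) / 3 = 8.75/3 = 2.9167
  S[U,V] = ((-2.25)·(0.5) + (-0.25)·(-1.5) + (0.75)·(-0.5) + (1.75)·(1.5)) / 3 = 1.5/3 = 0.5
  S[U,W] = ((-2.25)·(-1.5) + (-0.25)·(-0.5) + (0.75)·(4.5) + (1.75)·(-2.5)) / 3 = 2.5/3 = 0.8333
  S[V,V] = ((0.5)·(0.5) + (-1.5)·(-1.5) + (-0.5)·(-0.5) + (1.5)·(1.5)) / 3 = 5/3 = 1.6667
  S[V,W] = ((0.5)·(-1.5) + (-1.5)·(-0.5) + (-0.5)·(4.5) + (1.5)·(-2.5)) / 3 = -6/3 = -2
  S[W,W] = ((-1.5)·(-1.5) + (-0.5)·(-0.5) + (4.5)·(4.5) + (-2.5)·(-2.5)) / 3 = 29/3 = 9.6667

S is symmetric (S[j,i] = S[i,j]). Assembling:

S = [[2.9167, 0.5, 0.8333],
 [0.5, 1.6667, -2],
 [0.8333, -2, 9.6667]]


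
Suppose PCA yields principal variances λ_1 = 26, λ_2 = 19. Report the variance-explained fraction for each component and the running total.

Step 1 — total variance = trace(Sigma) = Σ λ_i = 26 + 19 = 45.

Step 2 — fraction explained by component i = λ_i / Σ λ:
  PC1: 26/45 = 0.5778
  PC2: 19/45 = 0.4222

Step 3 — cumulative fraction after k components = (λ_1 + ... + λ_k) / Σ λ:
  k = 1: 26/45 = 0.5778
  k = 2: (26 + 19)/45 = 45/45 = 1

Summary (fraction, with percent):

explained: PC1 0.5778 (57.78%), PC2 0.4222 (42.22%);  cumulative: 0.5778, 1


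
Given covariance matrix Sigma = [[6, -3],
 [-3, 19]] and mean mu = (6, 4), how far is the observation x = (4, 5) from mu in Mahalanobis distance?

Step 1 — centre the observation: (x - mu) = (-2, 1).

Step 2 — invert Sigma. det(Sigma) = 6·19 - (-3)² = 105.
  Sigma^{-1} = (1/det) · [[d, -b], [-b, a]] = [[0.181, 0.0286],
 [0.0286, 0.0571]].

Step 3 — form the quadratic (x - mu)^T · Sigma^{-1} · (x - mu):
  Sigma^{-1} · (x - mu) = (-0.3333, 0).
  (x - mu)^T · [Sigma^{-1} · (x - mu)] = (-2)·(-0.3333) + (1)·(0) = 0.6667.

Step 4 — take square root: d = √(0.6667) ≈ 0.8165.

d(x, mu) = √(0.6667) ≈ 0.8165


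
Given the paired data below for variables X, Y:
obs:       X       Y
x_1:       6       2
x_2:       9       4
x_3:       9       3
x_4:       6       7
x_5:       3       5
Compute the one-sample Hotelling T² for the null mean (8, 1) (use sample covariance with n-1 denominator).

Step 1 — sample mean vector:
  mean(X) = (6 + 9 + 9 + 6 + 3) / 5 = 33/5 = 6.6
  mean(Y) = (2 + 4 + 3 + 7 + 5) / 5 = 21/5 = 4.2
  x̄ = (6.6, 4.2),  deviation x̄ - mu_0 = (6.6, 4.2) - (8, 1) = (-1.4, 3.2).

Step 2 — sample covariance matrix, S[i,j] = (1/(n-1)) · Σ_k (x_{k,i} - mean_i) · (x_{k,j} - mean_j), divisor n-1 = 4:
  S[X,X] = ((-0.6)·(-0.6) + (2.4)·(2.4) + (2.4)·(2.4) + (-0.6)·(-0.6) + (-3.6)·(-3.6)) / 4 = 25.2/4 = 6.3
  S[X,Y] = ((-0.6)·(-2.2) + (2.4)·(-0.2) + (2.4)·(-1.2) + (-0.6)·(2.8) + (-3.6)·(0.8)) / 4 = -6.6/4 = -1.65
  S[Y,Y] = ((-2.2)·(-2.2) + (-0.2)·(-0.2) + (-1.2)·(-1.2) + (2.8)·(2.8) + (0.8)·(0.8)) / 4 = 14.8/4 = 3.7
  S = [[6.3, -1.65],
 [-1.65, 3.7]].

Step 3 — invert S. det(S) = 6.3·3.7 - (-1.65)² = 20.5875.
  S^{-1} = (1/det) · [[d, -b], [-b, a]] = [[0.1797, 0.0801],
 [0.0801, 0.306]].

Step 4 — quadratic form (x̄ - mu_0)^T · S^{-1} · (x̄ - mu_0):
  S^{-1} · (x̄ - mu_0) = (0.0049, 0.867),
  (x̄ - mu_0)^T · [...] = (-1.4)·(0.0049) + (3.2)·(0.867) = 2.7677.

Step 5 — scale by n: T² = 5 · 2.7677 = 13.8385.

T² ≈ 13.8385


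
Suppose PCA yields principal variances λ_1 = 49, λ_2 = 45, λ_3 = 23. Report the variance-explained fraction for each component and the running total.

Step 1 — total variance = trace(Sigma) = Σ λ_i = 49 + 45 + 23 = 117.

Step 2 — fraction explained by component i = λ_i / Σ λ:
  PC1: 49/117 = 0.4188
  PC2: 45/117 = 0.3846
  PC3: 23/117 = 0.1966

Step 3 — cumulative fraction after k components = (λ_1 + ... + λ_k) / Σ λ:
  k = 1: 49/117 = 0.4188
  k = 2: (49 + 45)/117 = 94/117 = 0.8034
  k = 3: (49 + 45 + 23)/117 = 117/117 = 1

Summary (fraction, with percent):

explained: PC1 0.4188 (41.88%), PC2 0.3846 (38.46%), PC3 0.1966 (19.66%);  cumulative: 0.4188, 0.8034, 1


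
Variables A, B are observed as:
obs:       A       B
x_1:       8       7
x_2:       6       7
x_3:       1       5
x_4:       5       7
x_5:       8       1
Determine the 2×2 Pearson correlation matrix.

Step 1 — column means:
  mean(A) = (8 + 6 + 1 + 5 + 8) / 5 = 28/5 = 5.6
  mean(B) = (7 + 7 + 5 + 7 + 1) / 5 = 27/5 = 5.4

Step 2 — sample variances and covariances s[i,j] = (1/(n-1)) · Σ_k (x_{k,i} - mean_i) · (x_{k,j} - mean_j), with n-1 = 4:
  s[A,A] = ((2.4)·(2.4) + (0.4)·(0.4) + (-4.6)·(-4.6) + (-0.6)·(-0.6) + (2.4)·(2.4)) / 4 = 33.2/4 = 8.3
  s[A,B] = ((2.4)·(1.6) + (0.4)·(1.6) + (-4.6)·(-0.4) + (-0.6)·(1.6) + (2.4)·(-4.4)) / 4 = -5.2/4 = -1.3
  s[B,B] = ((1.6)·(1.6) + (1.6)·(1.6) + (-0.4)·(-0.4) + (1.6)·(1.6) + (-4.4)·(-4.4)) / 4 = 27.2/4 = 6.8
  Sample standard deviations s_i = √(s[i,i]):
  s(A) = √(8.3) = 2.881
  s(B) = √(6.8) = 2.6077

Step 3 — r_{ij} = s_{ij} / (s_i · s_j):
  r[A,A] = 1 (diagonal).
  r[A,B] = -1.3 / (2.881 · 2.6077) = -1.3 / 7.5127 = -0.173
  r[B,B] = 1 (diagonal).

R is symmetric with unit diagonal. Assembling:

R = [[1, -0.173],
 [-0.173, 1]]


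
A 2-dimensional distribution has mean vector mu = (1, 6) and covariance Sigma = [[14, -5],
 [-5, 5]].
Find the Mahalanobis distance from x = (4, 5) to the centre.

Step 1 — centre the observation: (x - mu) = (3, -1).

Step 2 — invert Sigma. det(Sigma) = 14·5 - (-5)² = 45.
  Sigma^{-1} = (1/det) · [[d, -b], [-b, a]] = [[0.1111, 0.1111],
 [0.1111, 0.3111]].

Step 3 — form the quadratic (x - mu)^T · Sigma^{-1} · (x - mu):
  Sigma^{-1} · (x - mu) = (0.2222, 0.0222).
  (x - mu)^T · [Sigma^{-1} · (x - mu)] = (3)·(0.2222) + (-1)·(0.0222) = 0.6444.

Step 4 — take square root: d = √(0.6444) ≈ 0.8028.

d(x, mu) = √(0.6444) ≈ 0.8028


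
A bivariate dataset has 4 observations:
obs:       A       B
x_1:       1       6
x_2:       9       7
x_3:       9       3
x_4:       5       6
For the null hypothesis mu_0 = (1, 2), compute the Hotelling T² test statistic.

Step 1 — sample mean vector:
  mean(A) = (1 + 9 + 9 + 5) / 4 = 24/4 = 6
  mean(B) = (6 + 7 + 3 + 6) / 4 = 22/4 = 5.5
  x̄ = (6, 5.5),  deviation x̄ - mu_0 = (6, 5.5) - (1, 2) = (5, 3.5).

Step 2 — sample covariance matrix, S[i,j] = (1/(n-1)) · Σ_k (x_{k,i} - mean_i) · (x_{k,j} - mean_j), divisor n-1 = 3:
  S[A,A] = ((-5)·(-5) + (3)·(3) + (3)·(3) + (-1)·(-1)) / 3 = 44/3 = 14.6667
  S[A,B] = ((-5)·(0.5) + (3)·(1.5) + (3)·(-2.5) + (-1)·(0.5)) / 3 = -6/3 = -2
  S[B,B] = ((0.5)·(0.5) + (1.5)·(1.5) + (-2.5)·(-2.5) + (0.5)·(0.5)) / 3 = 9/3 = 3
  S = [[14.6667, -2],
 [-2, 3]].

Step 3 — invert S. det(S) = 14.6667·3 - (-2)² = 40.
  S^{-1} = (1/det) · [[d, -b], [-b, a]] = [[0.075, 0.05],
 [0.05, 0.3667]].

Step 4 — quadratic form (x̄ - mu_0)^T · S^{-1} · (x̄ - mu_0):
  S^{-1} · (x̄ - mu_0) = (0.55, 1.5333),
  (x̄ - mu_0)^T · [...] = (5)·(0.55) + (3.5)·(1.5333) = 8.1167.

Step 5 — scale by n: T² = 4 · 8.1167 = 32.4667.

T² ≈ 32.4667


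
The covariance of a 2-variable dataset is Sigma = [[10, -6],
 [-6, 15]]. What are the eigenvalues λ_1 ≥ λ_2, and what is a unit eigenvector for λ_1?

Step 1 — characteristic polynomial of 2×2 Sigma:
  det(Sigma - λI) = λ² - trace · λ + det = 0.
  trace = 10 + 15 = 25, det = 10·15 - (-6)² = 114.
Step 2 — discriminant:
  Δ = trace² - 4·det = 625 - 456 = 169.
Step 3 — eigenvalues:
  λ = (trace ± √Δ)/2 = (25 ± 13)/2,
  λ_1 = 19,  λ_2 = 6.

Step 4 — unit eigenvector for λ_1: solve (Sigma - λ_1 I)v = 0. First row:
  (10 - 19)·v_x + (-6)·v_y = 0, i.e. (-9)·v_x + (-6)·v_y = 0,
  so v ∝ (b, λ_1 - a) = (-6, 9); multiply by -1 so the first entry is positive: u = (6, -9).
  ||u|| = √((6)² + (-9)²) = √(117) ≈ 10.8167,
  v_1 = u/||u|| ≈ (0.5547, -0.8321) (||v_1|| = 1).

λ_1 = 19,  λ_2 = 6;  v_1 ≈ (0.5547, -0.8321)


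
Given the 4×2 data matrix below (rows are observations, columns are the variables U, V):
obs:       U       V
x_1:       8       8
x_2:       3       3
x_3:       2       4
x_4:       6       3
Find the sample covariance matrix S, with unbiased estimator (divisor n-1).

Step 1 — column means:
  mean(U) = (8 + 3 + 2 + 6) / 4 = 19/4 = 4.75
  mean(V) = (8 + 3 + 4 + 3) / 4 = 18/4 = 4.5

Step 2 — sample covariance S[i,j] = (1/(n-1)) · Σ_k (x_{k,i} - mean_i) · (x_{k,j} - mean_j), with n-1 = 3.
  S[U,U] = ((3.25)·(3.25) + (-1.75)·(-1.75) + (-2.75)·(-2.75) + (1.25)·(1.25)) / 3 = 22.75/3 = 7.5833
  S[U,V] = ((3.25)·(3.5) + (-1.75)·(-1.5) + (-2.75)·(-0.5) + (1.25)·(-1.5)) / 3 = 13.5/3 = 4.5
  S[V,V] = ((3.5)·(3.5) + (-1.5)·(-1.5) + (-0.5)·(-0.5) + (-1.5)·(-1.5)) / 3 = 17/3 = 5.6667

S is symmetric (S[j,i] = S[i,j]). Assembling:

S = [[7.5833, 4.5],
 [4.5, 5.6667]]


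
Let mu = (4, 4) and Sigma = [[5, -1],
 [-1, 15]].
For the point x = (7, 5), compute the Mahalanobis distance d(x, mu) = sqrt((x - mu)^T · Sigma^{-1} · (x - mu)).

Step 1 — centre the observation: (x - mu) = (3, 1).

Step 2 — invert Sigma. det(Sigma) = 5·15 - (-1)² = 74.
  Sigma^{-1} = (1/det) · [[d, -b], [-b, a]] = [[0.2027, 0.0135],
 [0.0135, 0.0676]].

Step 3 — form the quadratic (x - mu)^T · Sigma^{-1} · (x - mu):
  Sigma^{-1} · (x - mu) = (0.6216, 0.1081).
  (x - mu)^T · [Sigma^{-1} · (x - mu)] = (3)·(0.6216) + (1)·(0.1081) = 1.973.

Step 4 — take square root: d = √(1.973) ≈ 1.4046.

d(x, mu) = √(1.973) ≈ 1.4046


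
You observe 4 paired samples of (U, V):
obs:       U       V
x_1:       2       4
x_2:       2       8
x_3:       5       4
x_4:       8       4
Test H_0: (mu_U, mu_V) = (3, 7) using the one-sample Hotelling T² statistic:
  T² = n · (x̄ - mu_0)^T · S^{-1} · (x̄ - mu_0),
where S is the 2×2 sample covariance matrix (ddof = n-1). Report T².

Step 1 — sample mean vector:
  mean(U) = (2 + 2 + 5 + 8) / 4 = 17/4 = 4.25
  mean(V) = (4 + 8 + 4 + 4) / 4 = 20/4 = 5
  x̄ = (4.25, 5),  deviation x̄ - mu_0 = (4.25, 5) - (3, 7) = (1.25, -2).

Step 2 — sample covariance matrix, S[i,j] = (1/(n-1)) · Σ_k (x_{k,i} - mean_i) · (x_{k,j} - mean_j), divisor n-1 = 3:
  S[U,U] = ((-2.25)·(-2.25) + (-2.25)·(-2.25) + (0.75)·(0.75) + (3.75)·(3.75)) / 3 = 24.75/3 = 8.25
  S[U,V] = ((-2.25)·(-1) + (-2.25)·(3) + (0.75)·(-1) + (3.75)·(-1)) / 3 = -9/3 = -3
  S[V,V] = ((-1)·(-1) + (3)·(3) + (-1)·(-1) + (-1)·(-1)) / 3 = 12/3 = 4
  S = [[8.25, -3],
 [-3, 4]].

Step 3 — invert S. det(S) = 8.25·4 - (-3)² = 24.
  S^{-1} = (1/det) · [[d, -b], [-b, a]] = [[0.1667, 0.125],
 [0.125, 0.3438]].

Step 4 — quadratic form (x̄ - mu_0)^T · S^{-1} · (x̄ - mu_0):
  S^{-1} · (x̄ - mu_0) = (-0.0417, -0.5312),
  (x̄ - mu_0)^T · [...] = (1.25)·(-0.0417) + (-2)·(-0.5312) = 1.0104.

Step 5 — scale by n: T² = 4 · 1.0104 = 4.0417.

T² ≈ 4.0417


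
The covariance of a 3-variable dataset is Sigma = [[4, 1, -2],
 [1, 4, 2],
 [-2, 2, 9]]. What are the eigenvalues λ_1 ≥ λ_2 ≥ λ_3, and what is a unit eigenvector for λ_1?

Step 1 — characteristic polynomial p(λ) = det(λI - Sigma) = λ³ - tr·λ² + c_1·λ - det, where tr = trace, c_1 = sum of the principal 2×2 minors, det = det(Sigma):
  tr = 4 + 4 + 9 = 17,
  c_1 = (4·4 - (1)²) + (4·9 - (-2)²) + (4·9 - (2)²) = 15 + 32 + 32 = 79,
  det = 4·(4·9 - (2)²) - (1)·((1)·9 - (2)·(-2)) + (-2)·((1)·(2) - 4·(-2)) = 4·(32) - (1)·(13) + (-2)·(10) = 95.
  So p(λ) = λ³ - 17λ² + 79λ - 95.
Step 2 — look for an integer root (rational root theorem: any rational root is an integer divisor of 95). Testing λ = 5:
  p(5) = 125 - 425 + 395 - 95 = 0  ✓
  Dividing out (λ - 5): p(λ) = (λ - 5)(λ² - 12λ + 19).
Step 3 — remaining eigenvalues from the quadratic λ² - 12λ + 19 = 0:
  Δ = 12² - 4·19 = 144 - 76 = 68,  λ = (12 ± √68)/2 = (12 ± 8.2462)/2 ≈ 10.1231 or 1.8769.
  Sorted: λ_1 = 10.1231,  λ_2 = 5,  λ_3 = 1.8769  (check: sum = 17 = tr ✓).

Step 4 — unit eigenvector for λ_1 ≈ 10.1231: v spans the null space of (Sigma - λ_1 I), whose rows are
  r_1 = (-6.1231, 1, -2),  r_2 = (1, -6.1231, 2),  r_3 = (-2, 2, -1.1231).
  v is orthogonal to every row, so take v ∝ r_1 × r_2 = ((1)·(2) - (-2)·(-6.1231), (-2)·(1) - (-6.1231)·(2), (-6.1231)·(-6.1231) - (1)·(1)) ≈ (-10.2462, 10.2462, 36.4924).
  Rescale (multiply by -1 so the first nonzero entry is positive): u = (10.2462, -10.2462, -36.4924).
  ||u|| = √((10.2462)² + (-10.2462)² + (-36.4924)²) = √(1541.6666) ≈ 39.2641,  v_1 = u/||u|| ≈ (0.261, -0.261, -0.9294) (||v_1|| = 1).

λ_1 = 10.1231,  λ_2 = 5,  λ_3 = 1.8769;  v_1 ≈ (0.261, -0.261, -0.9294)


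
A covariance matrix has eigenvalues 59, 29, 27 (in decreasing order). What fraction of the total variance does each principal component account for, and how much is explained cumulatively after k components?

Step 1 — total variance = trace(Sigma) = Σ λ_i = 59 + 29 + 27 = 115.

Step 2 — fraction explained by component i = λ_i / Σ λ:
  PC1: 59/115 = 0.513
  PC2: 29/115 = 0.2522
  PC3: 27/115 = 0.2348

Step 3 — cumulative fraction after k components = (λ_1 + ... + λ_k) / Σ λ:
  k = 1: 59/115 = 0.513
  k = 2: (59 + 29)/115 = 88/115 = 0.7652
  k = 3: (59 + 29 + 27)/115 = 115/115 = 1

Summary (fraction, with percent):

explained: PC1 0.513 (51.3%), PC2 0.2522 (25.22%), PC3 0.2348 (23.48%);  cumulative: 0.513, 0.7652, 1


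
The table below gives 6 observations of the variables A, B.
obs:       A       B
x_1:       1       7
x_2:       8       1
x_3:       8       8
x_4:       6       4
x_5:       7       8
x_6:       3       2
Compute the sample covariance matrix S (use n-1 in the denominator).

Step 1 — column means:
  mean(A) = (1 + 8 + 8 + 6 + 7 + 3) / 6 = 33/6 = 5.5
  mean(B) = (7 + 1 + 8 + 4 + 8 + 2) / 6 = 30/6 = 5

Step 2 — sample covariance S[i,j] = (1/(n-1)) · Σ_k (x_{k,i} - mean_i) · (x_{k,j} - mean_j), with n-1 = 5.
  S[A,A] = ((-4.5)·(-4.5) + (2.5)·(2.5) + (2.5)·(2.5) + (0.5)·(0.5) + (1.5)·(1.5) + (-2.5)·(-2.5)) / 5 = 41.5/5 = 8.3
  S[A,B] = ((-4.5)·(2) + (2.5)·(-4) + (2.5)·(3) + (0.5)·(-1) + (1.5)·(3) + (-2.5)·(-3)) / 5 = 0/5 = 0
  S[B,B] = ((2)·(2) + (-4)·(-4) + (3)·(3) + (-1)·(-1) + (3)·(3) + (-3)·(-3)) / 5 = 48/5 = 9.6

S is symmetric (S[j,i] = S[i,j]). Assembling:

S = [[8.3, 0],
 [0, 9.6]]


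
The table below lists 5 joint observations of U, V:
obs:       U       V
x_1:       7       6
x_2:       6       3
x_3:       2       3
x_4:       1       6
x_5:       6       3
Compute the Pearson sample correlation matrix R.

Step 1 — column means:
  mean(U) = (7 + 6 + 2 + 1 + 6) / 5 = 22/5 = 4.4
  mean(V) = (6 + 3 + 3 + 6 + 3) / 5 = 21/5 = 4.2

Step 2 — sample variances and covariances s[i,j] = (1/(n-1)) · Σ_k (x_{k,i} - mean_i) · (x_{k,j} - mean_j), with n-1 = 4:
  s[U,U] = ((2.6)·(2.6) + (1.6)·(1.6) + (-2.4)·(-2.4) + (-3.4)·(-3.4) + (1.6)·(1.6)) / 4 = 29.2/4 = 7.3
  s[U,V] = ((2.6)·(1.8) + (1.6)·(-1.2) + (-2.4)·(-1.2) + (-3.4)·(1.8) + (1.6)·(-1.2)) / 4 = -2.4/4 = -0.6
  s[V,V] = ((1.8)·(1.8) + (-1.2)·(-1.2) + (-1.2)·(-1.2) + (1.8)·(1.8) + (-1.2)·(-1.2)) / 4 = 10.8/4 = 2.7
  Sample standard deviations s_i = √(s[i,i]):
  s(U) = √(7.3) = 2.7019
  s(V) = √(2.7) = 1.6432

Step 3 — r_{ij} = s_{ij} / (s_i · s_j):
  r[U,U] = 1 (diagonal).
  r[U,V] = -0.6 / (2.7019 · 1.6432) = -0.6 / 4.4396 = -0.1351
  r[V,V] = 1 (diagonal).

R is symmetric with unit diagonal. Assembling:

R = [[1, -0.1351],
 [-0.1351, 1]]


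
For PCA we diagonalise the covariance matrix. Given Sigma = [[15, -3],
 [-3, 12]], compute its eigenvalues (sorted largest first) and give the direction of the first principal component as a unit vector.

Step 1 — characteristic polynomial of 2×2 Sigma:
  det(Sigma - λI) = λ² - trace · λ + det = 0.
  trace = 15 + 12 = 27, det = 15·12 - (-3)² = 171.
Step 2 — discriminant:
  Δ = trace² - 4·det = 729 - 684 = 45.
Step 3 — eigenvalues:
  λ = (trace ± √Δ)/2 = (27 ± 6.7082)/2,
  λ_1 = 16.8541,  λ_2 = 10.1459.

Step 4 — unit eigenvector for λ_1: solve (Sigma - λ_1 I)v = 0. First row:
  (15 - 16.8541)·v_x + (-3)·v_y = 0, i.e. (-1.8541)·v_x + (-3)·v_y = 0,
  so v ∝ (b, λ_1 - a) = (-3, 1.8541); multiply by -1 so the first entry is positive: u = (3, -1.8541).
  ||u|| = √((3)² + (-1.8541)²) = √(12.4377) ≈ 3.5267,
  v_1 = u/||u|| ≈ (0.8507, -0.5257) (||v_1|| = 1).

λ_1 = 16.8541,  λ_2 = 10.1459;  v_1 ≈ (0.8507, -0.5257)


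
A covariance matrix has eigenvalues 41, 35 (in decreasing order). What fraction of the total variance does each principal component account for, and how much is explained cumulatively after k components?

Step 1 — total variance = trace(Sigma) = Σ λ_i = 41 + 35 = 76.

Step 2 — fraction explained by component i = λ_i / Σ λ:
  PC1: 41/76 = 0.5395
  PC2: 35/76 = 0.4605

Step 3 — cumulative fraction after k components = (λ_1 + ... + λ_k) / Σ λ:
  k = 1: 41/76 = 0.5395
  k = 2: (41 + 35)/76 = 76/76 = 1

Summary (fraction, with percent):

explained: PC1 0.5395 (53.95%), PC2 0.4605 (46.05%);  cumulative: 0.5395, 1


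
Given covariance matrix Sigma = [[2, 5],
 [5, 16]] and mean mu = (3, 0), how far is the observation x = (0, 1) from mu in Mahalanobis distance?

Step 1 — centre the observation: (x - mu) = (-3, 1).

Step 2 — invert Sigma. det(Sigma) = 2·16 - (5)² = 7.
  Sigma^{-1} = (1/det) · [[d, -b], [-b, a]] = [[2.2857, -0.7143],
 [-0.7143, 0.2857]].

Step 3 — form the quadratic (x - mu)^T · Sigma^{-1} · (x - mu):
  Sigma^{-1} · (x - mu) = (-7.5714, 2.4286).
  (x - mu)^T · [Sigma^{-1} · (x - mu)] = (-3)·(-7.5714) + (1)·(2.4286) = 25.1429.

Step 4 — take square root: d = √(25.1429) ≈ 5.0143.

d(x, mu) = √(25.1429) ≈ 5.0143


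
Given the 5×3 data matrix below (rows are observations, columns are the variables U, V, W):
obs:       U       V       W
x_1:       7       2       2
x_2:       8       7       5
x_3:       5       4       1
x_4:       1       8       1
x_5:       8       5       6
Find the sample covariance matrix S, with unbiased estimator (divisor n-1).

Step 1 — column means:
  mean(U) = (7 + 8 + 5 + 1 + 8) / 5 = 29/5 = 5.8
  mean(V) = (2 + 7 + 4 + 8 + 5) / 5 = 26/5 = 5.2
  mean(W) = (2 + 5 + 1 + 1 + 6) / 5 = 15/5 = 3

Step 2 — sample covariance S[i,j] = (1/(n-1)) · Σ_k (x_{k,i} - mean_i) · (x_{k,j} - mean_j), with n-1 = 4.
  S[U,U] = ((1.2)·(1.2) + (2.2)·(2.2) + (-0.8)·(-0.8) + (-4.8)·(-4.8) + (2.2)·(2.2)) / 4 = 34.8/4 = 8.7
  S[U,V] = ((1.2)·(-3.2) + (2.2)·(1.8) + (-0.8)·(-1.2) + (-4.8)·(2.8) + (2.2)·(-0.2)) / 4 = -12.8/4 = -3.2
  S[U,W] = ((1.2)·(-1) + (2.2)·(2) + (-0.8)·(-2) + (-4.8)·(-2) + (2.2)·(3)) / 4 = 21/4 = 5.25
  S[V,V] = ((-3.2)·(-3.2) + (1.8)·(1.8) + (-1.2)·(-1.2) + (2.8)·(2.8) + (-0.2)·(-0.2)) / 4 = 22.8/4 = 5.7
  S[V,W] = ((-3.2)·(-1) + (1.8)·(2) + (-1.2)·(-2) + (2.8)·(-2) + (-0.2)·(3)) / 4 = 3/4 = 0.75
  S[W,W] = ((-1)·(-1) + (2)·(2) + (-2)·(-2) + (-2)·(-2) + (3)·(3)) / 4 = 22/4 = 5.5

S is symmetric (S[j,i] = S[i,j]). Assembling:

S = [[8.7, -3.2, 5.25],
 [-3.2, 5.7, 0.75],
 [5.25, 0.75, 5.5]]


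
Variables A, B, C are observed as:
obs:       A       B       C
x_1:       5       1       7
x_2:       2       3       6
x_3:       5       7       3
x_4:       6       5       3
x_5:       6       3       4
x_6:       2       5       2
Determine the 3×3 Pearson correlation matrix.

Step 1 — column means:
  mean(A) = (5 + 2 + 5 + 6 + 6 + 2) / 6 = 26/6 = 4.3333
  mean(B) = (1 + 3 + 7 + 5 + 3 + 5) / 6 = 24/6 = 4
  mean(C) = (7 + 6 + 3 + 3 + 4 + 2) / 6 = 25/6 = 4.1667

Step 2 — sample variances and covariances s[i,j] = (1/(n-1)) · Σ_k (x_{k,i} - mean_i) · (x_{k,j} - mean_j), with n-1 = 5:
  s[A,A] = ((0.6667)·(0.6667) + (-2.3333)·(-2.3333) + (0.6667)·(0.6667) + (1.6667)·(1.6667) + (1.6667)·(1.6667) + (-2.3333)·(-2.3333)) / 5 = 17.3333/5 = 3.4667
  s[A,B] = ((0.6667)·(-3) + (-2.3333)·(-1) + (0.6667)·(3) + (1.6667)·(1) + (1.6667)·(-1) + (-2.3333)·(1)) / 5 = 0/5 = 0
  s[A,C] = ((0.6667)·(2.8333) + (-2.3333)·(1.8333) + (0.6667)·(-1.1667) + (1.6667)·(-1.1667) + (1.6667)·(-0.1667) + (-2.3333)·(-2.1667)) / 5 = -0.3333/5 = -0.0667
  s[B,B] = ((-3)·(-3) + (-1)·(-1) + (3)·(3) + (1)·(1) + (-1)·(-1) + (1)·(1)) / 5 = 22/5 = 4.4
  s[B,C] = ((-3)·(2.8333) + (-1)·(1.8333) + (3)·(-1.1667) + (1)·(-1.1667) + (-1)·(-0.1667) + (1)·(-2.1667)) / 5 = -17/5 = -3.4
  s[C,C] = ((2.8333)·(2.8333) + (1.8333)·(1.8333) + (-1.1667)·(-1.1667) + (-1.1667)·(-1.1667) + (-0.1667)·(-0.1667) + (-2.1667)·(-2.1667)) / 5 = 18.8333/5 = 3.7667
  Sample standard deviations s_i = √(s[i,i]):
  s(A) = √(3.4667) = 1.8619
  s(B) = √(4.4) = 2.0976
  s(C) = √(3.7667) = 1.9408

Step 3 — r_{ij} = s_{ij} / (s_i · s_j):
  r[A,A] = 1 (diagonal).
  r[A,B] = 0 / (1.8619 · 2.0976) = 0 / 3.9056 = 0
  r[A,C] = -0.0667 / (1.8619 · 1.9408) = -0.0667 / 3.6136 = -0.0184
  r[B,B] = 1 (diagonal).
  r[B,C] = -3.4 / (2.0976 · 1.9408) = -3.4 / 4.071 = -0.8352
  r[C,C] = 1 (diagonal).

R is symmetric with unit diagonal. Assembling:

R = [[1, 0, -0.0184],
 [0, 1, -0.8352],
 [-0.0184, -0.8352, 1]]


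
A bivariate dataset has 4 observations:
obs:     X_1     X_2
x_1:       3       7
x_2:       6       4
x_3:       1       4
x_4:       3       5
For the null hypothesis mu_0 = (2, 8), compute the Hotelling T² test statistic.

Step 1 — sample mean vector:
  mean(X_1) = (3 + 6 + 1 + 3) / 4 = 13/4 = 3.25
  mean(X_2) = (7 + 4 + 4 + 5) / 4 = 20/4 = 5
  x̄ = (3.25, 5),  deviation x̄ - mu_0 = (3.25, 5) - (2, 8) = (1.25, -3).

Step 2 — sample covariance matrix, S[i,j] = (1/(n-1)) · Σ_k (x_{k,i} - mean_i) · (x_{k,j} - mean_j), divisor n-1 = 3:
  S[X_1,X_1] = ((-0.25)·(-0.25) + (2.75)·(2.75) + (-2.25)·(-2.25) + (-0.25)·(-0.25)) / 3 = 12.75/3 = 4.25
  S[X_1,X_2] = ((-0.25)·(2) + (2.75)·(-1) + (-2.25)·(-1) + (-0.25)·(0)) / 3 = -1/3 = -0.3333
  S[X_2,X_2] = ((2)·(2) + (-1)·(-1) + (-1)·(-1) + (0)·(0)) / 3 = 6/3 = 2
  S = [[4.25, -0.3333],
 [-0.3333, 2]].

Step 3 — invert S. det(S) = 4.25·2 - (-0.3333)² = 8.3889.
  S^{-1} = (1/det) · [[d, -b], [-b, a]] = [[0.2384, 0.0397],
 [0.0397, 0.5066]].

Step 4 — quadratic form (x̄ - mu_0)^T · S^{-1} · (x̄ - mu_0):
  S^{-1} · (x̄ - mu_0) = (0.1788, -1.4702),
  (x̄ - mu_0)^T · [...] = (1.25)·(0.1788) + (-3)·(-1.4702) = 4.6341.

Step 5 — scale by n: T² = 4 · 4.6341 = 18.5364.

T² ≈ 18.5364


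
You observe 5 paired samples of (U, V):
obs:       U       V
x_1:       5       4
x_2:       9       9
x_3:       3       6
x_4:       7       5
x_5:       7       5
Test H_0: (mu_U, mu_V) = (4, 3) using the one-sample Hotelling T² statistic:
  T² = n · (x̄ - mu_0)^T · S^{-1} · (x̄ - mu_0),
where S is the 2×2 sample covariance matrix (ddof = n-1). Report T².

Step 1 — sample mean vector:
  mean(U) = (5 + 9 + 3 + 7 + 7) / 5 = 31/5 = 6.2
  mean(V) = (4 + 9 + 6 + 5 + 5) / 5 = 29/5 = 5.8
  x̄ = (6.2, 5.8),  deviation x̄ - mu_0 = (6.2, 5.8) - (4, 3) = (2.2, 2.8).

Step 2 — sample covariance matrix, S[i,j] = (1/(n-1)) · Σ_k (x_{k,i} - mean_i) · (x_{k,j} - mean_j), divisor n-1 = 4:
  S[U,U] = ((-1.2)·(-1.2) + (2.8)·(2.8) + (-3.2)·(-3.2) + (0.8)·(0.8) + (0.8)·(0.8)) / 4 = 20.8/4 = 5.2
  S[U,V] = ((-1.2)·(-1.8) + (2.8)·(3.2) + (-3.2)·(0.2) + (0.8)·(-0.8) + (0.8)·(-0.8)) / 4 = 9.2/4 = 2.3
  S[V,V] = ((-1.8)·(-1.8) + (3.2)·(3.2) + (0.2)·(0.2) + (-0.8)·(-0.8) + (-0.8)·(-0.8)) / 4 = 14.8/4 = 3.7
  S = [[5.2, 2.3],
 [2.3, 3.7]].

Step 3 — invert S. det(S) = 5.2·3.7 - (2.3)² = 13.95.
  S^{-1} = (1/det) · [[d, -b], [-b, a]] = [[0.2652, -0.1649],
 [-0.1649, 0.3728]].

Step 4 — quadratic form (x̄ - mu_0)^T · S^{-1} · (x̄ - mu_0):
  S^{-1} · (x̄ - mu_0) = (0.1219, 0.681),
  (x̄ - mu_0)^T · [...] = (2.2)·(0.1219) + (2.8)·(0.681) = 2.1749.

Step 5 — scale by n: T² = 5 · 2.1749 = 10.8746.

T² ≈ 10.8746


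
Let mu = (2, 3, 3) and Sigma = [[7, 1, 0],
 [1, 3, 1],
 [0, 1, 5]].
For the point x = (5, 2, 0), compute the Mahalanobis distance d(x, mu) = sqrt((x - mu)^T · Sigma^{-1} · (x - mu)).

Step 1 — centre the observation: (x - mu) = (3, -1, -3).

Step 2 — invert Sigma (cofactor / det for 3×3, or solve directly):
  Sigma^{-1} = [[0.1505, -0.0538, 0.0108],
 [-0.0538, 0.3763, -0.0753],
 [0.0108, -0.0753, 0.2151]].

Step 3 — form the quadratic (x - mu)^T · Sigma^{-1} · (x - mu):
  Sigma^{-1} · (x - mu) = (0.4731, -0.3118, -0.5376).
  (x - mu)^T · [Sigma^{-1} · (x - mu)] = (3)·(0.4731) + (-1)·(-0.3118) + (-3)·(-0.5376) = 3.3441.

Step 4 — take square root: d = √(3.3441) ≈ 1.8287.

d(x, mu) = √(3.3441) ≈ 1.8287


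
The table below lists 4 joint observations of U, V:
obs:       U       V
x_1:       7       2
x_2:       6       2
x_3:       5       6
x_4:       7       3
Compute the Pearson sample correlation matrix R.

Step 1 — column means:
  mean(U) = (7 + 6 + 5 + 7) / 4 = 25/4 = 6.25
  mean(V) = (2 + 2 + 6 + 3) / 4 = 13/4 = 3.25

Step 2 — sample variances and covariances s[i,j] = (1/(n-1)) · Σ_k (x_{k,i} - mean_i) · (x_{k,j} - mean_j), with n-1 = 3:
  s[U,U] = ((0.75)·(0.75) + (-0.25)·(-0.25) + (-1.25)·(-1.25) + (0.75)·(0.75)) / 3 = 2.75/3 = 0.9167
  s[U,V] = ((0.75)·(-1.25) + (-0.25)·(-1.25) + (-1.25)·(2.75) + (0.75)·(-0.25)) / 3 = -4.25/3 = -1.4167
  s[V,V] = ((-1.25)·(-1.25) + (-1.25)·(-1.25) + (2.75)·(2.75) + (-0.25)·(-0.25)) / 3 = 10.75/3 = 3.5833
  Sample standard deviations s_i = √(s[i,i]):
  s(U) = √(0.9167) = 0.9574
  s(V) = √(3.5833) = 1.893

Step 3 — r_{ij} = s_{ij} / (s_i · s_j):
  r[U,U] = 1 (diagonal).
  r[U,V] = -1.4167 / (0.9574 · 1.893) = -1.4167 / 1.8124 = -0.7817
  r[V,V] = 1 (diagonal).

R is symmetric with unit diagonal. Assembling:

R = [[1, -0.7817],
 [-0.7817, 1]]


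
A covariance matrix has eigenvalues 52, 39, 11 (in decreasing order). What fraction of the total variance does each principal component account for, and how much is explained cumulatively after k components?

Step 1 — total variance = trace(Sigma) = Σ λ_i = 52 + 39 + 11 = 102.

Step 2 — fraction explained by component i = λ_i / Σ λ:
  PC1: 52/102 = 0.5098
  PC2: 39/102 = 0.3824
  PC3: 11/102 = 0.1078

Step 3 — cumulative fraction after k components = (λ_1 + ... + λ_k) / Σ λ:
  k = 1: 52/102 = 0.5098
  k = 2: (52 + 39)/102 = 91/102 = 0.8922
  k = 3: (52 + 39 + 11)/102 = 102/102 = 1

Summary (fraction, with percent):

explained: PC1 0.5098 (50.98%), PC2 0.3824 (38.24%), PC3 0.1078 (10.78%);  cumulative: 0.5098, 0.8922, 1


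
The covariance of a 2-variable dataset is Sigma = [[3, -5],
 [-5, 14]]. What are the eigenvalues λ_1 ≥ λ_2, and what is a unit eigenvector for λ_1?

Step 1 — characteristic polynomial of 2×2 Sigma:
  det(Sigma - λI) = λ² - trace · λ + det = 0.
  trace = 3 + 14 = 17, det = 3·14 - (-5)² = 17.
Step 2 — discriminant:
  Δ = trace² - 4·det = 289 - 68 = 221.
Step 3 — eigenvalues:
  λ = (trace ± √Δ)/2 = (17 ± 14.8661)/2,
  λ_1 = 15.933,  λ_2 = 1.067.

Step 4 — unit eigenvector for λ_1: solve (Sigma - λ_1 I)v = 0. First row:
  (3 - 15.933)·v_x + (-5)·v_y = 0, i.e. (-12.933)·v_x + (-5)·v_y = 0,
  so v ∝ (b, λ_1 - a) = (-5, 12.933); multiply by -1 so the first entry is positive: u = (5, -12.933).
  ||u|| = √((5)² + (-12.933)²) = √(192.2634) ≈ 13.8659,
  v_1 = u/||u|| ≈ (0.3606, -0.9327) (||v_1|| = 1).

λ_1 = 15.933,  λ_2 = 1.067;  v_1 ≈ (0.3606, -0.9327)


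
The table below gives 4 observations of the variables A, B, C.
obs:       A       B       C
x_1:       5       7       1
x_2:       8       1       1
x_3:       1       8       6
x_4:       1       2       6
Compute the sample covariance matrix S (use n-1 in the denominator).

Step 1 — column means:
  mean(A) = (5 + 8 + 1 + 1) / 4 = 15/4 = 3.75
  mean(B) = (7 + 1 + 8 + 2) / 4 = 18/4 = 4.5
  mean(C) = (1 + 1 + 6 + 6) / 4 = 14/4 = 3.5

Step 2 — sample covariance S[i,j] = (1/(n-1)) · Σ_k (x_{k,i} - mean_i) · (x_{k,j} - mean_j), with n-1 = 3.
  S[A,A] = ((1.25)·(1.25) + (4.25)·(4.25) + (-2.75)·(-2.75) + (-2.75)·(-2.75)) / 3 = 34.75/3 = 11.5833
  S[A,B] = ((1.25)·(2.5) + (4.25)·(-3.5) + (-2.75)·(3.5) + (-2.75)·(-2.5)) / 3 = -14.5/3 = -4.8333
  S[A,C] = ((1.25)·(-2.5) + (4.25)·(-2.5) + (-2.75)·(2.5) + (-2.75)·(2.5)) / 3 = -27.5/3 = -9.1667
  S[B,B] = ((2.5)·(2.5) + (-3.5)·(-3.5) + (3.5)·(3.5) + (-2.5)·(-2.5)) / 3 = 37/3 = 12.3333
  S[B,C] = ((2.5)·(-2.5) + (-3.5)·(-2.5) + (3.5)·(2.5) + (-2.5)·(2.5)) / 3 = 5/3 = 1.6667
  S[C,C] = ((-2.5)·(-2.5) + (-2.5)·(-2.5) + (2.5)·(2.5) + (2.5)·(2.5)) / 3 = 25/3 = 8.3333

S is symmetric (S[j,i] = S[i,j]). Assembling:

S = [[11.5833, -4.8333, -9.1667],
 [-4.8333, 12.3333, 1.6667],
 [-9.1667, 1.6667, 8.3333]]
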